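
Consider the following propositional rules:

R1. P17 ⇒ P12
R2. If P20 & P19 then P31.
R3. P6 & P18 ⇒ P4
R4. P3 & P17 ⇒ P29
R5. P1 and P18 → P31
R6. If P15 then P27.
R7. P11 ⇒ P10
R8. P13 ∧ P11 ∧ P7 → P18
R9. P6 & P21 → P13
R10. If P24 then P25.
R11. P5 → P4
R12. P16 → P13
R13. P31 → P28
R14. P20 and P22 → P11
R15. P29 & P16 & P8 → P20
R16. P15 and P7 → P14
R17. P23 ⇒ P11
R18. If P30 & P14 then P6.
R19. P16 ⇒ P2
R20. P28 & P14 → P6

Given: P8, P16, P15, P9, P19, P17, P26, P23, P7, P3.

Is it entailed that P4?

P29  (by R4: P3, P17)
P13  (by R12: P16)
P20  (by R15: P29, P16, P8)
P14  (by R16: P15, P7)
P11  (by R17: P23)
P31  (by R2: P20, P19)
P18  (by R8: P13, P11, P7)
P28  (by R13: P31)
P6  (by R20: P28, P14)
P4  (by R3: P6, P18)

Yes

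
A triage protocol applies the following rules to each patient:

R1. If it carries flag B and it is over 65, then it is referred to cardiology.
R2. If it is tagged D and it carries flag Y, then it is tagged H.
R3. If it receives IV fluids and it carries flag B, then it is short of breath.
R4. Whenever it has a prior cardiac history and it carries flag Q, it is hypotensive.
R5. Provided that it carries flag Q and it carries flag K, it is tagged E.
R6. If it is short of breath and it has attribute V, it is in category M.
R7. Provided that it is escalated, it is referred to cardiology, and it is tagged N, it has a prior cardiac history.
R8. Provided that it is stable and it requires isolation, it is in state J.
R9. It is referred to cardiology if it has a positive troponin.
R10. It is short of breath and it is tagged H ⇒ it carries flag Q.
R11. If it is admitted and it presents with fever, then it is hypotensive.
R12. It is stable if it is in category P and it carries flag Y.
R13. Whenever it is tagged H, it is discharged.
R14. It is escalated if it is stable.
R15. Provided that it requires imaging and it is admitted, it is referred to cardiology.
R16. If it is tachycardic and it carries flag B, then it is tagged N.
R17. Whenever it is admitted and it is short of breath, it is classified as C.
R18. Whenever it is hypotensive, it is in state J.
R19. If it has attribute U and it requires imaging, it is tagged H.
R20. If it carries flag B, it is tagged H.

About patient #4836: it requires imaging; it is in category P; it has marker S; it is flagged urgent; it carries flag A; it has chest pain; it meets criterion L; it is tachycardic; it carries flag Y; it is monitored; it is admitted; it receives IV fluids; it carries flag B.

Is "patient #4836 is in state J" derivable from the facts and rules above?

Yes

By R3 (it receives IV fluids, it carries flag B): it is short of breath.
By R12 (it is in category P, it carries flag Y): it is stable.
By R14 (it is stable): it is escalated.
By R15 (it requires imaging, it is admitted): it is referred to cardiology.
By R16 (it is tachycardic, it carries flag B): it is tagged N.
By R20 (it carries flag B): it is tagged H.
By R7 (it is escalated, it is referred to cardiology, it is tagged N): it has a prior cardiac history.
By R10 (it is short of breath, it is tagged H): it carries flag Q.
By R4 (it has a prior cardiac history, it carries flag Q): it is hypotensive.
By R18 (it is hypotensive): it is in state J.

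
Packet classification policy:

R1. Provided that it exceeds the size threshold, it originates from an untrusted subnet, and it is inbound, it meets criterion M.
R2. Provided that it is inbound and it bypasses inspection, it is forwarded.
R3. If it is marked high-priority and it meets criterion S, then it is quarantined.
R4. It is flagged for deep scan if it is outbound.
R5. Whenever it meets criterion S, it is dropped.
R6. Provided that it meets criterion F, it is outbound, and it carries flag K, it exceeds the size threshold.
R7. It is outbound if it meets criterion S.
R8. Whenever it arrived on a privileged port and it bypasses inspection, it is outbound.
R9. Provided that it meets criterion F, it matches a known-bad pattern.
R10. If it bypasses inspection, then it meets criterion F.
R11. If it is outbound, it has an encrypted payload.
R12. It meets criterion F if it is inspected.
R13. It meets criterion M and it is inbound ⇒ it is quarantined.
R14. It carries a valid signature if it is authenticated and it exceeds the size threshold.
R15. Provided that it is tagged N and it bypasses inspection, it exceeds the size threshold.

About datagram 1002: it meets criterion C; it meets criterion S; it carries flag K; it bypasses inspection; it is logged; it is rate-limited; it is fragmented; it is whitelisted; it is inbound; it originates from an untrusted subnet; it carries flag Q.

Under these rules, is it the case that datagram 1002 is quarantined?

By R7 (it meets criterion S): it is outbound.
By R10 (it bypasses inspection): it meets criterion F.
By R6 (it meets criterion F, it is outbound, it carries flag K): it exceeds the size threshold.
By R1 (it exceeds the size threshold, it originates from an untrusted subnet, it is inbound): it meets criterion M.
By R13 (it meets criterion M, it is inbound): it is quarantined.

Yes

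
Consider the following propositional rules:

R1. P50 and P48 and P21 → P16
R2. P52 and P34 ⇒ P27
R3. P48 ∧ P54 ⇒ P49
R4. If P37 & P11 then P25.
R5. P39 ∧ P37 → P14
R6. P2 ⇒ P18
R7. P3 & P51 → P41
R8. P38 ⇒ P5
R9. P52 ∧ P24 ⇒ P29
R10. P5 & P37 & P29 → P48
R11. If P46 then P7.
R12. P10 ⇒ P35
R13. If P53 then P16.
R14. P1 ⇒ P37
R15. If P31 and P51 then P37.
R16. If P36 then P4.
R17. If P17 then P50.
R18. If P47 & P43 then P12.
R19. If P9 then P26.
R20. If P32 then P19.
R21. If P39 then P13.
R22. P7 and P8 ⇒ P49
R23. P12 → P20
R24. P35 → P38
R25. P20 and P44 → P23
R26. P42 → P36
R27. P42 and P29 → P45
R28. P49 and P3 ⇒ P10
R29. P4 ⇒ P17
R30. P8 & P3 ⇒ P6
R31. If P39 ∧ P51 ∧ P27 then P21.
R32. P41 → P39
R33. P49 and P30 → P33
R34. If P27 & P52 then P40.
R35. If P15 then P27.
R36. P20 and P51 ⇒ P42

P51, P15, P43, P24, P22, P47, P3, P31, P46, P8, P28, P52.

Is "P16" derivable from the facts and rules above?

Yes

P41  (by R7: P3, P51)
P29  (by R9: P52, P24)
P7  (by R11: P46)
P37  (by R15: P31, P51)
P12  (by R18: P47, P43)
P49  (by R22: P7, P8)
P20  (by R23: P12)
P10  (by R28: P49, P3)
P39  (by R32: P41)
P27  (by R35: P15)
P42  (by R36: P20, P51)
P35  (by R12: P10)
P38  (by R24: P35)
P36  (by R26: P42)
P21  (by R31: P39, P51, P27)
P5  (by R8: P38)
P48  (by R10: P5, P37, P29)
P4  (by R16: P36)
P17  (by R29: P4)
P50  (by R17: P17)
P16  (by R1: P50, P48, P21)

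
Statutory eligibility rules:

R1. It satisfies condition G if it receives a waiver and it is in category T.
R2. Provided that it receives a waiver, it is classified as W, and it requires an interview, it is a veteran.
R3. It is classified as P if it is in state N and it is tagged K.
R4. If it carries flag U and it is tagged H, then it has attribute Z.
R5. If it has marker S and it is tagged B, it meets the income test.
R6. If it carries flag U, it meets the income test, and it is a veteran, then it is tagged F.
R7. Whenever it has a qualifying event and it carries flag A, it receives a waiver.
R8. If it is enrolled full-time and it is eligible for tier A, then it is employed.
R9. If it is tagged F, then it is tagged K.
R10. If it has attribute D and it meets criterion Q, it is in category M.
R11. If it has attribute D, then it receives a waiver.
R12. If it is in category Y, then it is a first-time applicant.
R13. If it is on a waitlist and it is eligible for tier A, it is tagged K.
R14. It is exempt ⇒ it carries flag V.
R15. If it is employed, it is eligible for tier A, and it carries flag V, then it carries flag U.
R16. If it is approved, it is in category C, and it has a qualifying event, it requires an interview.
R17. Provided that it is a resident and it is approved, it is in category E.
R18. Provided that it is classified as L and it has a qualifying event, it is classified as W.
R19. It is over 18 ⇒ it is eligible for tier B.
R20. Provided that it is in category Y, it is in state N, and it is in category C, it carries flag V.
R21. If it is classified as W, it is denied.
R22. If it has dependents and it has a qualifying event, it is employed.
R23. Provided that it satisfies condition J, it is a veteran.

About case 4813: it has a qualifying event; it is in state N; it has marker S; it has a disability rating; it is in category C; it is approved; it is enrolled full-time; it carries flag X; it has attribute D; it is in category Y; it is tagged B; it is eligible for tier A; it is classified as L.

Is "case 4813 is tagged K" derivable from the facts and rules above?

By R5 (it has marker S, it is tagged B): it meets the income test.
By R8 (it is enrolled full-time, it is eligible for tier A): it is employed.
By R11 (it has attribute D): it receives a waiver.
By R16 (it is approved, it is in category C, it has a qualifying event): it requires an interview.
By R18 (it is classified as L, it has a qualifying event): it is classified as W.
By R20 (it is in category Y, it is in state N, it is in category C): it carries flag V.
By R2 (it receives a waiver, it is classified as W, it requires an interview): it is a veteran.
By R15 (it is employed, it is eligible for tier A, it carries flag V): it carries flag U.
By R6 (it carries flag U, it meets the income test, it is a veteran): it is tagged F.
By R9 (it is tagged F): it is tagged K.

Yes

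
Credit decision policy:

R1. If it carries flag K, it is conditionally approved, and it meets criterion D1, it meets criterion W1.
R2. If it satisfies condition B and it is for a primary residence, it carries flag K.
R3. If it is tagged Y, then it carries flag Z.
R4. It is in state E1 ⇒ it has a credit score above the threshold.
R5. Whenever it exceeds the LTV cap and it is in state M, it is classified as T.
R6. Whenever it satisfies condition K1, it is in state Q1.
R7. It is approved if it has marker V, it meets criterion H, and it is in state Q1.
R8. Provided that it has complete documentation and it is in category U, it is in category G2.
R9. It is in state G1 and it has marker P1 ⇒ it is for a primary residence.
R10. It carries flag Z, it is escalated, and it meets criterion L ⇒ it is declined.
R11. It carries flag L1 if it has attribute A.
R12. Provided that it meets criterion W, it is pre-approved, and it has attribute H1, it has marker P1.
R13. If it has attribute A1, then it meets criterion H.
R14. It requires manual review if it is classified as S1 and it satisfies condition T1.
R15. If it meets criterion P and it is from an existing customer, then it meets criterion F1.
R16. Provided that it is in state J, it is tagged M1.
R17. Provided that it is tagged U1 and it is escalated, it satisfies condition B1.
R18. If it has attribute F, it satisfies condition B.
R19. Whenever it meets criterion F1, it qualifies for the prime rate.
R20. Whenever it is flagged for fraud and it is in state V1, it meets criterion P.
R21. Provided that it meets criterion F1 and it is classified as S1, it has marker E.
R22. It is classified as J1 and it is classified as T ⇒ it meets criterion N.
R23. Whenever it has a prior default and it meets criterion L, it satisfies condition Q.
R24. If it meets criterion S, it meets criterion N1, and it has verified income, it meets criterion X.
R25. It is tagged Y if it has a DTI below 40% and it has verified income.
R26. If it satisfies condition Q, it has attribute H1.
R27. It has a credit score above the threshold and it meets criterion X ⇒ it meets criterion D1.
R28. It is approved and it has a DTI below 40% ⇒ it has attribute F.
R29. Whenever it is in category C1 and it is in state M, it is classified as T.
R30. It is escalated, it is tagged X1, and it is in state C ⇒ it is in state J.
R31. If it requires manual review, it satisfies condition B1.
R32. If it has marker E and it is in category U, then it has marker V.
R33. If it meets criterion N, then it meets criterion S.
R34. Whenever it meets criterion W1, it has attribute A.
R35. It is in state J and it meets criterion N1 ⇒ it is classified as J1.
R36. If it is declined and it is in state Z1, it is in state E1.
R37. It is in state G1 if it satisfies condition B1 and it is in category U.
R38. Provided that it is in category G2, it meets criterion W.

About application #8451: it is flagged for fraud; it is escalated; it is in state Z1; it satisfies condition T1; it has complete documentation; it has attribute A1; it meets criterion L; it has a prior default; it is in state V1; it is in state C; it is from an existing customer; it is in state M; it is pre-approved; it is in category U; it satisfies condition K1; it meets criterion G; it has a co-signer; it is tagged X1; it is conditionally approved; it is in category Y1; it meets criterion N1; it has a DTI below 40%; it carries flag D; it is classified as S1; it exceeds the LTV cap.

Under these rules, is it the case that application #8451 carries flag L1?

No

Forward chaining from the given facts derives: is classified as T, is in state Q1, is in category G2, meets criterion H, requires manual review, meets criterion P, satisfies condition Q, has attribute H1, is in state J, satisfies condition B1, is classified as J1, is in state G1, meets criterion W, has marker P1, meets criterion F1, is tagged M1, qualifies for the prime rate, has marker E, meets criterion N, has marker V, meets criterion S, is approved, is for a primary residence, has attribute F, satisfies condition B, carries flag K.
The only rule concluding "it carries flag L1" is R11, which needs "it has attribute A"; that is never established.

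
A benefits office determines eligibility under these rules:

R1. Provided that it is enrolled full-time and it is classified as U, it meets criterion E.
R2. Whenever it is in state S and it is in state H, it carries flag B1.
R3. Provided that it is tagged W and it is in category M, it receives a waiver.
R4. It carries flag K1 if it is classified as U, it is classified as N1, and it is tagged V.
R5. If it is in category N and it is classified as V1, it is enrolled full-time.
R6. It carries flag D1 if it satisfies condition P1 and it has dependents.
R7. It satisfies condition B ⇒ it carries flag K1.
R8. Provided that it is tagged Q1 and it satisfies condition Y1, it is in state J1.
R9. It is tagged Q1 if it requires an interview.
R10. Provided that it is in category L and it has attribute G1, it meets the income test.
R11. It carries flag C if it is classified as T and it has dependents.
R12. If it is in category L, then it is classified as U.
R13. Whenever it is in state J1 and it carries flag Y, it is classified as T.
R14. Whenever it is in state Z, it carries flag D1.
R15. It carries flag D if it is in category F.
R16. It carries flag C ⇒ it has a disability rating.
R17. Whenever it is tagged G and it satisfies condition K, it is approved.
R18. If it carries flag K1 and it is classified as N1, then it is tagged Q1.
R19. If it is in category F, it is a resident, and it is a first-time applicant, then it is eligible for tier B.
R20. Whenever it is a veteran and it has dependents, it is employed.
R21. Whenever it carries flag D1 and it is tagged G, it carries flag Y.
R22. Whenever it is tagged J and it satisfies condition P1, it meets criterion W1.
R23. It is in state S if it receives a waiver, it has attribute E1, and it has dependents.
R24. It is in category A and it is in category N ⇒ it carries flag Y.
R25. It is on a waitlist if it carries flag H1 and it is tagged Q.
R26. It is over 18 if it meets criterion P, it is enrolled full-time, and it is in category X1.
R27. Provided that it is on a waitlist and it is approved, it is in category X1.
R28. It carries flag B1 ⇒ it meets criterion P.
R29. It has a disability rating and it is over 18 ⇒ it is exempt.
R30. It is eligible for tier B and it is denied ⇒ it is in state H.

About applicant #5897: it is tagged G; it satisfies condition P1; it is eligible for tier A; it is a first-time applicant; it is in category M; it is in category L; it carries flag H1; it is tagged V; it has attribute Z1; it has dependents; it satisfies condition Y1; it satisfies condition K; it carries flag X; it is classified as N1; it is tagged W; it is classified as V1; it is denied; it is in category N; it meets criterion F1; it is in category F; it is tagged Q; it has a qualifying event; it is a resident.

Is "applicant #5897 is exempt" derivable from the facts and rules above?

Forward chaining from the given facts derives: receives a waiver, is enrolled full-time, carries flag D1, is classified as U, carries flag D, is approved, is eligible for tier B, carries flag Y, is on a waitlist, is in category X1, is in state H, meets criterion E, carries flag K1, is tagged Q1, is in state J1, is classified as T, carries flag C, has a disability rating.
The only rule concluding "it is exempt" is R29, which needs "it is over 18"; that is never established.

No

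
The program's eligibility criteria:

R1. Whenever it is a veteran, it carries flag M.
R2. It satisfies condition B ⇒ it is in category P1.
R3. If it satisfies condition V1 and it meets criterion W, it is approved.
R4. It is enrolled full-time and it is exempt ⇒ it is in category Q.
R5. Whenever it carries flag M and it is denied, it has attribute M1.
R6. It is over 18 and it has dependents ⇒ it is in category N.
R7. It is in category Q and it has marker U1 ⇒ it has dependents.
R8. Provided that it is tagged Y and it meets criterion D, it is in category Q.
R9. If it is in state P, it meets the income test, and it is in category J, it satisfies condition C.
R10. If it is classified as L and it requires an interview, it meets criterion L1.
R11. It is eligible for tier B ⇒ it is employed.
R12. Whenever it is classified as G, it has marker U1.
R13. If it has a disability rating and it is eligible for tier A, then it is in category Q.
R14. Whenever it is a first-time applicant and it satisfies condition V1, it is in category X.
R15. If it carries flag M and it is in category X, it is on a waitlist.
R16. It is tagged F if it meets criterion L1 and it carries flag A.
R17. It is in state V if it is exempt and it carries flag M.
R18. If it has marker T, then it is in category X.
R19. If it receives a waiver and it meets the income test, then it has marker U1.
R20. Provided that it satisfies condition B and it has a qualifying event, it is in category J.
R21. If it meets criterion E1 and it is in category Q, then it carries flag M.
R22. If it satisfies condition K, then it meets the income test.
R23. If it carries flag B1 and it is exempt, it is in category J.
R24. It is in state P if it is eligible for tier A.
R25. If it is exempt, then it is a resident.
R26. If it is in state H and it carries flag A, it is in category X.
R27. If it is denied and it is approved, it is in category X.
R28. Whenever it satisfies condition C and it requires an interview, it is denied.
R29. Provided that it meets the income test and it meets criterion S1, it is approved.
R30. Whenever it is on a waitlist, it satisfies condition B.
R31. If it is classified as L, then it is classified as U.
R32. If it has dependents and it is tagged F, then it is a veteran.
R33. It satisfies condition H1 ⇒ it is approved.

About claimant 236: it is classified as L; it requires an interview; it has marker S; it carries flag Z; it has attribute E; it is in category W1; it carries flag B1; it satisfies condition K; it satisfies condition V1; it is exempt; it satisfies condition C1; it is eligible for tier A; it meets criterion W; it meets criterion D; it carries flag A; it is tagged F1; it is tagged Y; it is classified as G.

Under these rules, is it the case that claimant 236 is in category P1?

Yes

By R3 (it satisfies condition V1, it meets criterion W): it is approved.
By R8 (it is tagged Y, it meets criterion D): it is in category Q.
By R10 (it is classified as L, it requires an interview): it meets criterion L1.
By R12 (it is classified as G): it has marker U1.
By R16 (it meets criterion L1, it carries flag A): it is tagged F.
By R22 (it satisfies condition K): it meets the income test.
By R23 (it carries flag B1, it is exempt): it is in category J.
By R24 (it is eligible for tier A): it is in state P.
By R7 (it is in category Q, it has marker U1): it has dependents.
By R9 (it is in state P, it meets the income test, it is in category J): it satisfies condition C.
By R28 (it satisfies condition C, it requires an interview): it is denied.
By R32 (it has dependents, it is tagged F): it is a veteran.
By R1 (it is a veteran): it carries flag M.
By R27 (it is denied, it is approved): it is in category X.
By R15 (it carries flag M, it is in category X): it is on a waitlist.
By R30 (it is on a waitlist): it satisfies condition B.
By R2 (it satisfies condition B): it is in category P1.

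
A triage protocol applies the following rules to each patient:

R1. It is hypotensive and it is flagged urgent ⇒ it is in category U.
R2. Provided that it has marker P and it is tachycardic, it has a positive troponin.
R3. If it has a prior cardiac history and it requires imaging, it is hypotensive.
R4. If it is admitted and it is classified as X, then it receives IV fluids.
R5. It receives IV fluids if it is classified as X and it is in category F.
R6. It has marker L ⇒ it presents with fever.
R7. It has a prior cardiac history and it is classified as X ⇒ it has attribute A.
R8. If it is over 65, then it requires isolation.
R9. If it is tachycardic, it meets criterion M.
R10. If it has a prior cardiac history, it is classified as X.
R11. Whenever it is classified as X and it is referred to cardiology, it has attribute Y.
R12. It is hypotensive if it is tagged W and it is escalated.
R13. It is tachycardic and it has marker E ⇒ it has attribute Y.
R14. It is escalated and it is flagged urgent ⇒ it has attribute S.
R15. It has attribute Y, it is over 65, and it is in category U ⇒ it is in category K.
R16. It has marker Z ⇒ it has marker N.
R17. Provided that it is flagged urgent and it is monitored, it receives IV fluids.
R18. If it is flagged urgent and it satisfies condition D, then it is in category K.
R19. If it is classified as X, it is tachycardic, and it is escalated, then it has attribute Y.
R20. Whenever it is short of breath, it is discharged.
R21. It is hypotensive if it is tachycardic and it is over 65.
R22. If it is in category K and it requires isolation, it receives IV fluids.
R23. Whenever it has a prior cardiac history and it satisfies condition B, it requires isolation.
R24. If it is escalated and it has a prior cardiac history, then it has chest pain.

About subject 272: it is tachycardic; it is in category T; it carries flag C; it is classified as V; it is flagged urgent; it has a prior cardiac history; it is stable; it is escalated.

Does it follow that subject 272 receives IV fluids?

No

Forward chaining from the given facts derives: meets criterion M, is classified as X, has attribute S, has attribute Y, has chest pain, has attribute A.
Rules concluding "it receives IV fluids": R4 needs "it is admitted"; R5 needs "it is in category F"; R17 needs "it is monitored"; R22 needs "it is in category K" — none of these are established.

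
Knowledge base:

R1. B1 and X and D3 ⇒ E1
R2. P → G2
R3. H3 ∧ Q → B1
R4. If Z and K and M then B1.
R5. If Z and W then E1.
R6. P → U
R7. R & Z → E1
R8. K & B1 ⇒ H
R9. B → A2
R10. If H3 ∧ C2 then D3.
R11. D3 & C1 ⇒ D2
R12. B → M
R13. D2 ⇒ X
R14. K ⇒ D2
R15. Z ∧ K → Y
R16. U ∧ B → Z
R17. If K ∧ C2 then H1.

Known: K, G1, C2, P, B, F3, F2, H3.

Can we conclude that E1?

U  (by R6: P)
D3  (by R10: H3, C2)
M  (by R12: B)
D2  (by R14: K)
Z  (by R16: U, B)
B1  (by R4: Z, K, M)
X  (by R13: D2)
E1  (by R1: B1, X, D3)

Yes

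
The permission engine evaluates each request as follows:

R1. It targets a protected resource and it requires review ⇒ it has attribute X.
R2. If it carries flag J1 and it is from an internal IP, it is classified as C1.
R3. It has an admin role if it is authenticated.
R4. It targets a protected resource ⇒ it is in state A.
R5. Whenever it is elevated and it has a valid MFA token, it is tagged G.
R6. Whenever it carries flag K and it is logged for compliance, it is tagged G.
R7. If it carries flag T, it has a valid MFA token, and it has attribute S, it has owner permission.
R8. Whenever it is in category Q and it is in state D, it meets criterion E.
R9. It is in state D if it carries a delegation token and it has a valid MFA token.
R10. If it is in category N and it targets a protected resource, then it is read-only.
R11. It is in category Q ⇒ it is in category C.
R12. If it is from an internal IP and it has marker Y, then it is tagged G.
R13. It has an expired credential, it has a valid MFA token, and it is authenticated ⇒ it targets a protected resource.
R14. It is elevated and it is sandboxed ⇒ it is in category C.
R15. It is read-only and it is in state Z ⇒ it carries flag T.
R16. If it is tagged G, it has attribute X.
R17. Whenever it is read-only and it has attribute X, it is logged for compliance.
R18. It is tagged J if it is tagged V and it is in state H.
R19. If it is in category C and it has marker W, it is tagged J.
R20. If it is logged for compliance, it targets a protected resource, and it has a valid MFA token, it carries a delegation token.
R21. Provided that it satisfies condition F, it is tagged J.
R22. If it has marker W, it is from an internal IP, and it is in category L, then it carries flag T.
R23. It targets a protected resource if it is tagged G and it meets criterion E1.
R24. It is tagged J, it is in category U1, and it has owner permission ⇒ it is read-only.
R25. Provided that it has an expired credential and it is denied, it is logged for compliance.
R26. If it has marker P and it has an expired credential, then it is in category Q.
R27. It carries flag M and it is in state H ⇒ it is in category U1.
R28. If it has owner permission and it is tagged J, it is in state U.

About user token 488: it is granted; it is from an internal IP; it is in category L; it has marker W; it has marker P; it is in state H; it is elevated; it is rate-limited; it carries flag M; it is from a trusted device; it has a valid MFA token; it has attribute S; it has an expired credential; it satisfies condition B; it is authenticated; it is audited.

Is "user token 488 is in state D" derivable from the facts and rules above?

By R5 (it is elevated, it has a valid MFA token): it is tagged G.
By R13 (it has an expired credential, it has a valid MFA token, it is authenticated): it targets a protected resource.
By R16 (it is tagged G): it has attribute X.
By R22 (it has marker W, it is from an internal IP, it is in category L): it carries flag T.
By R26 (it has marker P, it has an expired credential): it is in category Q.
By R27 (it carries flag M, it is in state H): it is in category U1.
By R7 (it carries flag T, it has a valid MFA token, it has attribute S): it has owner permission.
By R11 (it is in category Q): it is in category C.
By R19 (it is in category C, it has marker W): it is tagged J.
By R24 (it is tagged J, it is in category U1, it has owner permission): it is read-only.
By R17 (it is read-only, it has attribute X): it is logged for compliance.
By R20 (it is logged for compliance, it targets a protected resource, it has a valid MFA token): it carries a delegation token.
By R9 (it carries a delegation token, it has a valid MFA token): it is in state D.

Yes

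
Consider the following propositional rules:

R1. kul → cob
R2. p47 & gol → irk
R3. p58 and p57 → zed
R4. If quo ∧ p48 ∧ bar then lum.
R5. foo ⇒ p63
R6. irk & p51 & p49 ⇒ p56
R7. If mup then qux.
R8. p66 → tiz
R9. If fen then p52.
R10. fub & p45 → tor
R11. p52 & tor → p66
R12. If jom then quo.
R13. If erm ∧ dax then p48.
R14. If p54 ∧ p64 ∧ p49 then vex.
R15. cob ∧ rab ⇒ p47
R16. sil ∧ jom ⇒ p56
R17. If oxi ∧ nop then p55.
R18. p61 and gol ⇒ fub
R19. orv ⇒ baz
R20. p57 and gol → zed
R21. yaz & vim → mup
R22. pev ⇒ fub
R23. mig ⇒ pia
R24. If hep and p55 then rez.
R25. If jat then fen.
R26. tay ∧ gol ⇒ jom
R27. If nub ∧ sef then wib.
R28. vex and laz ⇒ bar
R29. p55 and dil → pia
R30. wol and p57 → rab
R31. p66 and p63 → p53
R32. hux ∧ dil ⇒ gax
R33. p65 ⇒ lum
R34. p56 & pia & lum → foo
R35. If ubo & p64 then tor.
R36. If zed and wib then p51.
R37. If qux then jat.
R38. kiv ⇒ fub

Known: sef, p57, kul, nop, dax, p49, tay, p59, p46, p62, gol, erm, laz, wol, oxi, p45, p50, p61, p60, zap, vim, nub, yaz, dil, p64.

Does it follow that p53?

No

Forward chaining from the given facts derives: cob, p48, p55, fub, zed, mup, jom, wib, pia, rab, p51, qux, tor, quo, p47, jat, irk, p56, fen, p52, p66, tiz.
The only rule concluding p53 is R31, which needs p63; that is never established.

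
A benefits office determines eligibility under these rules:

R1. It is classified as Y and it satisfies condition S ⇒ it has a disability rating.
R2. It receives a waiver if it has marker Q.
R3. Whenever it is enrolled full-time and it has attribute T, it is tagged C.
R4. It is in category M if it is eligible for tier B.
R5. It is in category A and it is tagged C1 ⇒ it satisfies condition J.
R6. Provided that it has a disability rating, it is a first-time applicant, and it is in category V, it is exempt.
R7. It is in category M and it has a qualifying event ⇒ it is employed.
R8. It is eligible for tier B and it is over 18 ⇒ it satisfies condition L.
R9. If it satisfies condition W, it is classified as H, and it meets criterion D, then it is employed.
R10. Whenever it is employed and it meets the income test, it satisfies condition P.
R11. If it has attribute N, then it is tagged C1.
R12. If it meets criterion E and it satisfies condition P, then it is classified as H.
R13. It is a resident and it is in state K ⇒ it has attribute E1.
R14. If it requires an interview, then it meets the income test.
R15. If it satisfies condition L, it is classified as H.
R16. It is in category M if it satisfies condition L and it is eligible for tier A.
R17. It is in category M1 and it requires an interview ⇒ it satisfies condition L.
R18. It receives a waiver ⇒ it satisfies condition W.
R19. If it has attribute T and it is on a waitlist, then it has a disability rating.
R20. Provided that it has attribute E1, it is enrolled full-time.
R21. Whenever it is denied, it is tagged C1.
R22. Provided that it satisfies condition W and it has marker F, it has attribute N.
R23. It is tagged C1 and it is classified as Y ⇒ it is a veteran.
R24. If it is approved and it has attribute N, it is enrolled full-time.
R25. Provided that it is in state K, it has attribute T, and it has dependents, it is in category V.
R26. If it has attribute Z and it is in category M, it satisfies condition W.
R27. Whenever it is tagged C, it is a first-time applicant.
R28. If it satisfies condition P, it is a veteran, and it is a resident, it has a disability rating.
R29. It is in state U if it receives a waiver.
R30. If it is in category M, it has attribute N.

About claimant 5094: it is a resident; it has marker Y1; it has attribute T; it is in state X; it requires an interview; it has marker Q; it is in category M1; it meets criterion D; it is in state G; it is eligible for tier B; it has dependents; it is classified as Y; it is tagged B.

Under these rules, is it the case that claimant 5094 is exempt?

No

Forward chaining from the given facts derives: receives a waiver, is in category M, meets the income test, satisfies condition L, satisfies condition W, is in state U, has attribute N, is tagged C1, is classified as H, is a veteran, is employed, satisfies condition P, has a disability rating.
The only rule concluding "it is exempt" is R6, which needs "it is a first-time applicant"; that is never established.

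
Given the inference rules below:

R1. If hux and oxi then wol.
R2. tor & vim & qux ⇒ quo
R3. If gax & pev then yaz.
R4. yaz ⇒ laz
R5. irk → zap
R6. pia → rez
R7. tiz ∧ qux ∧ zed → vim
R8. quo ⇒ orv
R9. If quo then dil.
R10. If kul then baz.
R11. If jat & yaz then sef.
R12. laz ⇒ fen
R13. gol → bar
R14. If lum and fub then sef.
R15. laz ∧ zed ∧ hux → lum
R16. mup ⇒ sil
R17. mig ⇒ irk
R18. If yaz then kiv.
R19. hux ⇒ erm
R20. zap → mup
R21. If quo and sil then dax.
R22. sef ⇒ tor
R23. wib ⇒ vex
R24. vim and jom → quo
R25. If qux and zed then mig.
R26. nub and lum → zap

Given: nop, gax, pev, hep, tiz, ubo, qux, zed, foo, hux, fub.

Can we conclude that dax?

yaz  (by R3: gax, pev)
laz  (by R4: yaz)
vim  (by R7: tiz, qux, zed)
lum  (by R15: laz, zed, hux)
mig  (by R25: qux, zed)
sef  (by R14: lum, fub)
irk  (by R17: mig)
tor  (by R22: sef)
quo  (by R2: tor, vim, qux)
zap  (by R5: irk)
mup  (by R20: zap)
sil  (by R16: mup)
dax  (by R21: quo, sil)

Yes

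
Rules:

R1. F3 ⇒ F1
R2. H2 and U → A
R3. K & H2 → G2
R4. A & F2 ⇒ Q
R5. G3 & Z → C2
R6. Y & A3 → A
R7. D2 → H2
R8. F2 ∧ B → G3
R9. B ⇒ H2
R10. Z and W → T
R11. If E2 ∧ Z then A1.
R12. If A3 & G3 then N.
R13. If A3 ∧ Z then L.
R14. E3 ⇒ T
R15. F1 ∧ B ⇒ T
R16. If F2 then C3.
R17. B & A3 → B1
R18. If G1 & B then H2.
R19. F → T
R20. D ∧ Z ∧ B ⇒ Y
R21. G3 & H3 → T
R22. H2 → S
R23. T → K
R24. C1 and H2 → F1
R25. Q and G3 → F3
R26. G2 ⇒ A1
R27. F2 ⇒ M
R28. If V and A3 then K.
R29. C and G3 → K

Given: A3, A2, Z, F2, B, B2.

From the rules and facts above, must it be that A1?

No

Forward chaining from the given facts derives: G3, H2, N, L, C3, B1, S, M, C2.
Rules concluding A1: R11 needs E2; R26 needs G2 — none of these are established.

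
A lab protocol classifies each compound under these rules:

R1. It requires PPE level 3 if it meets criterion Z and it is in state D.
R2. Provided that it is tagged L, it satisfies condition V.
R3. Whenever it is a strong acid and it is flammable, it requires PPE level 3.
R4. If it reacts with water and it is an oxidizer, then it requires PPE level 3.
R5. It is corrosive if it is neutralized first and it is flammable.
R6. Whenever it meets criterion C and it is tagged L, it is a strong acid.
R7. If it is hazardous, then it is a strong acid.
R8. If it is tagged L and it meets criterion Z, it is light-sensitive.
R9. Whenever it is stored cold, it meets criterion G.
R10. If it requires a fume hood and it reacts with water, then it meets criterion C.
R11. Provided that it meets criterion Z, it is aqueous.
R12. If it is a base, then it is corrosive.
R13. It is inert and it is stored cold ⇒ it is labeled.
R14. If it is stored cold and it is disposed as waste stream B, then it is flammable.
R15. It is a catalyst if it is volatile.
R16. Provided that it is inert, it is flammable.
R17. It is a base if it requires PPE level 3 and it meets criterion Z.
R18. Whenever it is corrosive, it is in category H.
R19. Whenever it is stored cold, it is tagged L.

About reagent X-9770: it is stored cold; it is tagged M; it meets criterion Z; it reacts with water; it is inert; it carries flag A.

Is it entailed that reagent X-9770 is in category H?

Forward chaining from the given facts derives: meets criterion G, is aqueous, is labeled, is flammable, is tagged L, satisfies condition V, is light-sensitive.
The only rule concluding "it is in category H" is R18, which needs "it is corrosive"; that is never established.

No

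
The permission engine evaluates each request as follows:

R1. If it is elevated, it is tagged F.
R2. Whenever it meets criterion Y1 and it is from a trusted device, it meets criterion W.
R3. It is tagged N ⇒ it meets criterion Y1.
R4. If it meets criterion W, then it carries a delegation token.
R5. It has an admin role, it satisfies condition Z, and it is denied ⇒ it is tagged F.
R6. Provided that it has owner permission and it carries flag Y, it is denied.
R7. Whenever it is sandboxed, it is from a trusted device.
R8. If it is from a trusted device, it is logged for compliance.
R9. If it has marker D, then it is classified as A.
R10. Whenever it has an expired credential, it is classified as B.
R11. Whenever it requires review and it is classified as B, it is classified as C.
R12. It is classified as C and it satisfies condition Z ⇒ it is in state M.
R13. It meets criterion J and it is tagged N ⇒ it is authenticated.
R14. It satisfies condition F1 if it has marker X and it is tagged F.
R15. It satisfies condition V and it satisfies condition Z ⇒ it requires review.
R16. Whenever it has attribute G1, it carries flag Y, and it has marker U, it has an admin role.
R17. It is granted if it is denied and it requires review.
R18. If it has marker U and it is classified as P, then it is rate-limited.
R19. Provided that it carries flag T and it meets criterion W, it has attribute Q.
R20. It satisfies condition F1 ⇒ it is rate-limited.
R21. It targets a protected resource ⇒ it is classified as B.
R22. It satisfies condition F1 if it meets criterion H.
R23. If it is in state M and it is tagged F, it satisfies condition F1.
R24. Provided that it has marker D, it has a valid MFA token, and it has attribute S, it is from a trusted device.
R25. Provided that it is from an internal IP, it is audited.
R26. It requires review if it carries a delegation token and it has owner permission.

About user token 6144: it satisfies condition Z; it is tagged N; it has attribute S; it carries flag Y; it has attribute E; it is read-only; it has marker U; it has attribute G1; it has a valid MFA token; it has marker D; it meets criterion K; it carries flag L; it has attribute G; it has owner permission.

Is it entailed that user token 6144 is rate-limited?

No

Forward chaining from the given facts derives: meets criterion Y1, is denied, is classified as A, has an admin role, is from a trusted device, meets criterion W, carries a delegation token, is tagged F, is logged for compliance, requires review, is granted.
Rules concluding "it is rate-limited": R18 needs "it is classified as P"; R20 needs "it satisfies condition F1" — none of these are established.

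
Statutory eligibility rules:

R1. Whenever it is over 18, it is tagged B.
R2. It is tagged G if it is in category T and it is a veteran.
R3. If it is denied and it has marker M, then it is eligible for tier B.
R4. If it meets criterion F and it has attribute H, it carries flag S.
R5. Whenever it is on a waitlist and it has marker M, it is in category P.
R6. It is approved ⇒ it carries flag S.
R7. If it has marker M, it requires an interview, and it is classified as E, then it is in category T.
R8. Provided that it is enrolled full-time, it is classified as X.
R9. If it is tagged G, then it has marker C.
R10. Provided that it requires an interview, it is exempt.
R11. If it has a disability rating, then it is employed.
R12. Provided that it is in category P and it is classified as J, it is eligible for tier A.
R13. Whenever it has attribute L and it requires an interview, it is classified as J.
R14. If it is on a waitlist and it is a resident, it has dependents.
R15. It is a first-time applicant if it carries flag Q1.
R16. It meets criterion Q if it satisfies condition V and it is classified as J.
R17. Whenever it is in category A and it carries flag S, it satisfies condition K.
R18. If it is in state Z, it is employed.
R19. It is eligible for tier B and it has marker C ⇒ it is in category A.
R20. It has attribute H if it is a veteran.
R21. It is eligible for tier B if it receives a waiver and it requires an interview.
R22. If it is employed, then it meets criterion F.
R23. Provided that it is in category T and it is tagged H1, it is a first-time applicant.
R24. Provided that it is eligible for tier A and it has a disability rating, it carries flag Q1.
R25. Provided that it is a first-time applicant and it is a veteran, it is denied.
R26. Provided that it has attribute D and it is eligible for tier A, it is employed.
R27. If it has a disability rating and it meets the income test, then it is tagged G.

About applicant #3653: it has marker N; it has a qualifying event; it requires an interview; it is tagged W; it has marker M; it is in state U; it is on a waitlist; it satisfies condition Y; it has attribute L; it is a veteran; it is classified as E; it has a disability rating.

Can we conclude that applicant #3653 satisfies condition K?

Yes

By R5 (it is on a waitlist, it has marker M): it is in category P.
By R7 (it has marker M, it requires an interview, it is classified as E): it is in category T.
By R11 (it has a disability rating): it is employed.
By R13 (it has attribute L, it requires an interview): it is classified as J.
By R20 (it is a veteran): it has attribute H.
By R22 (it is employed): it meets criterion F.
By R2 (it is in category T, it is a veteran): it is tagged G.
By R4 (it meets criterion F, it has attribute H): it carries flag S.
By R9 (it is tagged G): it has marker C.
By R12 (it is in category P, it is classified as J): it is eligible for tier A.
By R24 (it is eligible for tier A, it has a disability rating): it carries flag Q1.
By R15 (it carries flag Q1): it is a first-time applicant.
By R25 (it is a first-time applicant, it is a veteran): it is denied.
By R3 (it is denied, it has marker M): it is eligible for tier B.
By R19 (it is eligible for tier B, it has marker C): it is in category A.
By R17 (it is in category A, it carries flag S): it satisfies condition K.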